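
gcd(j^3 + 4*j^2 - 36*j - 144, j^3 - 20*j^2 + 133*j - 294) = j - 6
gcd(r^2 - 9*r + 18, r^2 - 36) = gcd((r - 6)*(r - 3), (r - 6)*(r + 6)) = r - 6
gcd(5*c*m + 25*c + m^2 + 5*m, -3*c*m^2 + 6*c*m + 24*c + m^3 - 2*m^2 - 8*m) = 1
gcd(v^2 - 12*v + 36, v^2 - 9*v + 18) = v - 6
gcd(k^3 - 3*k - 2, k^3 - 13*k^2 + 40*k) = 1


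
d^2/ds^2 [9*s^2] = 18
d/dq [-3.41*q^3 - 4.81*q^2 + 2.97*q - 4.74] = -10.23*q^2 - 9.62*q + 2.97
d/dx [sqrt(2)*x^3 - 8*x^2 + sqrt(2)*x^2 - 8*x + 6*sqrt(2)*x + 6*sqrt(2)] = 3*sqrt(2)*x^2 - 16*x + 2*sqrt(2)*x - 8 + 6*sqrt(2)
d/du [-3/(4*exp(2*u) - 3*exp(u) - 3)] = (24*exp(u) - 9)*exp(u)/(-4*exp(2*u) + 3*exp(u) + 3)^2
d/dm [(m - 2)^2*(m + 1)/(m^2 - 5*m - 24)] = (m^4 - 10*m^3 - 57*m^2 + 136*m + 20)/(m^4 - 10*m^3 - 23*m^2 + 240*m + 576)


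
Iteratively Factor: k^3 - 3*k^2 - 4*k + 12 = (k - 3)*(k^2 - 4) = (k - 3)*(k + 2)*(k - 2)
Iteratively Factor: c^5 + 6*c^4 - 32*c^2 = (c + 4)*(c^4 + 2*c^3 - 8*c^2) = c*(c + 4)*(c^3 + 2*c^2 - 8*c) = c^2*(c + 4)*(c^2 + 2*c - 8) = c^2*(c + 4)^2*(c - 2)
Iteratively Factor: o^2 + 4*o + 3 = (o + 1)*(o + 3)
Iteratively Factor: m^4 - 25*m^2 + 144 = (m + 3)*(m^3 - 3*m^2 - 16*m + 48) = (m + 3)*(m + 4)*(m^2 - 7*m + 12) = (m - 4)*(m + 3)*(m + 4)*(m - 3)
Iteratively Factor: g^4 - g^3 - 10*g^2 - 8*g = (g + 2)*(g^3 - 3*g^2 - 4*g) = (g + 1)*(g + 2)*(g^2 - 4*g) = (g - 4)*(g + 1)*(g + 2)*(g)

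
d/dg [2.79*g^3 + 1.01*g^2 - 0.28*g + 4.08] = 8.37*g^2 + 2.02*g - 0.28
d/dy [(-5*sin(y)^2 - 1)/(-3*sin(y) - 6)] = (5*sin(y)^2 + 20*sin(y) - 1)*cos(y)/(3*(sin(y) + 2)^2)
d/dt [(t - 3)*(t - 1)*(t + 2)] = 3*t^2 - 4*t - 5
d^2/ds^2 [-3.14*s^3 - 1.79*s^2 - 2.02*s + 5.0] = -18.84*s - 3.58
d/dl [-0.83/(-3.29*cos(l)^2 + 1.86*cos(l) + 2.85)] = (5.4614*cos(l) - 1.5438)*sin(l)/(-3.29*cos(l)^2 + 1.86*cos(l) + 2.85)^2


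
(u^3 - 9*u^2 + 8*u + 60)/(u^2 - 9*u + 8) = (u^3 - 9*u^2 + 8*u + 60)/(u^2 - 9*u + 8)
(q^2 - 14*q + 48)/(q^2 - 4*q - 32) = (q - 6)/(q + 4)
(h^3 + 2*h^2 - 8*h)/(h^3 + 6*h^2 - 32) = h/(h + 4)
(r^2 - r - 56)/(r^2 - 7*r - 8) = (r + 7)/(r + 1)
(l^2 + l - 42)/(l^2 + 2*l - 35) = (l - 6)/(l - 5)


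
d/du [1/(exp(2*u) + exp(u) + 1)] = (-2*exp(u) - 1)*exp(u)/(exp(2*u) + exp(u) + 1)^2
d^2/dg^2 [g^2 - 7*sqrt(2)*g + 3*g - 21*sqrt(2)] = 2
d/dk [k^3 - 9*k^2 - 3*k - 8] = 3*k^2 - 18*k - 3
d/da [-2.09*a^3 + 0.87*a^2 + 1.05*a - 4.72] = -6.27*a^2 + 1.74*a + 1.05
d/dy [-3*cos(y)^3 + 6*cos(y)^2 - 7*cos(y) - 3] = (9*cos(y)^2 - 12*cos(y) + 7)*sin(y)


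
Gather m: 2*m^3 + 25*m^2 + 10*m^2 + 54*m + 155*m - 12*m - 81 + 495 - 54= 2*m^3 + 35*m^2 + 197*m + 360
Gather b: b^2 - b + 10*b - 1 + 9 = b^2 + 9*b + 8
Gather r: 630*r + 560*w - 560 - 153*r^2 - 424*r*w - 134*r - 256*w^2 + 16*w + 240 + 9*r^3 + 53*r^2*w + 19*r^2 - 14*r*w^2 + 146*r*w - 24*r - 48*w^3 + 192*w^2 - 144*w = 9*r^3 + r^2*(53*w - 134) + r*(-14*w^2 - 278*w + 472) - 48*w^3 - 64*w^2 + 432*w - 320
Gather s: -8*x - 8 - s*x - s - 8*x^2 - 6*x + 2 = s*(-x - 1) - 8*x^2 - 14*x - 6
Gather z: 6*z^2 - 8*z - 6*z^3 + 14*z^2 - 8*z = -6*z^3 + 20*z^2 - 16*z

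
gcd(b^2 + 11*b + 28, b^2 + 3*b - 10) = 1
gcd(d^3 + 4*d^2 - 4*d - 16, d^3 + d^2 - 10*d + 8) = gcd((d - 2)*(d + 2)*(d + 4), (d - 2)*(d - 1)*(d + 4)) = d^2 + 2*d - 8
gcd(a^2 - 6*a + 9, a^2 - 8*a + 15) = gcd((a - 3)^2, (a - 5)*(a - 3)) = a - 3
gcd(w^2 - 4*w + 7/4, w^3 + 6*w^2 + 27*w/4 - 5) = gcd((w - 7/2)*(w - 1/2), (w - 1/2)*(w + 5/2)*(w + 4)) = w - 1/2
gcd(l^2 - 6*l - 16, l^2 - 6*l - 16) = l^2 - 6*l - 16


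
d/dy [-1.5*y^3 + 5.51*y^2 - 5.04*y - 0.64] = -4.5*y^2 + 11.02*y - 5.04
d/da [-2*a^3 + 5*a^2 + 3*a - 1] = -6*a^2 + 10*a + 3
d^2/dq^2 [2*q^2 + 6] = 4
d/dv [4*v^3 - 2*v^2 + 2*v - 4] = 12*v^2 - 4*v + 2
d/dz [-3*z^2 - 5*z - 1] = -6*z - 5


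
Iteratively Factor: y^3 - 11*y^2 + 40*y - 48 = (y - 4)*(y^2 - 7*y + 12) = (y - 4)^2*(y - 3)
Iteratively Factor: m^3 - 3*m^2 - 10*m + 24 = (m - 2)*(m^2 - m - 12) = (m - 2)*(m + 3)*(m - 4)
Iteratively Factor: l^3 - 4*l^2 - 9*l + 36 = (l - 4)*(l^2 - 9) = (l - 4)*(l - 3)*(l + 3)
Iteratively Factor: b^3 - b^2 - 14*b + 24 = (b - 3)*(b^2 + 2*b - 8) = (b - 3)*(b - 2)*(b + 4)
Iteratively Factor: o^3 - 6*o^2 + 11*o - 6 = (o - 2)*(o^2 - 4*o + 3) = (o - 3)*(o - 2)*(o - 1)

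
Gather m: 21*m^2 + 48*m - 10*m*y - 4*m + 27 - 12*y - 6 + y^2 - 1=21*m^2 + m*(44 - 10*y) + y^2 - 12*y + 20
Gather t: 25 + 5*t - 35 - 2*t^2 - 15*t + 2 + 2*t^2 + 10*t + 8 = 0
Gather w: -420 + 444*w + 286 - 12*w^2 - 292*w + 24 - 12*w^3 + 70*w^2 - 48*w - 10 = -12*w^3 + 58*w^2 + 104*w - 120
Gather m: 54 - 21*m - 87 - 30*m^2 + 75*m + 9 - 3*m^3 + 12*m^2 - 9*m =-3*m^3 - 18*m^2 + 45*m - 24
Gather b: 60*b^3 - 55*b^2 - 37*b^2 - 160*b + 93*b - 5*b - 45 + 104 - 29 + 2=60*b^3 - 92*b^2 - 72*b + 32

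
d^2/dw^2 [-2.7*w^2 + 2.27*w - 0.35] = -5.40000000000000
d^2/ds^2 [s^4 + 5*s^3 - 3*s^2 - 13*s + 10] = 12*s^2 + 30*s - 6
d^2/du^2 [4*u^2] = 8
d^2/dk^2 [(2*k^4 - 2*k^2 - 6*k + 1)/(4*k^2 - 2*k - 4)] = (8*k^6 - 12*k^5 - 18*k^4 + 4*k^3 + 36*k^2 - 78*k + 9)/(8*k^6 - 12*k^5 - 18*k^4 + 23*k^3 + 18*k^2 - 12*k - 8)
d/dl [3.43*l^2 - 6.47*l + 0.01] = 6.86*l - 6.47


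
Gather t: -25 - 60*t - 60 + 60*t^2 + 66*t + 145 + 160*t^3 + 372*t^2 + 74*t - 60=160*t^3 + 432*t^2 + 80*t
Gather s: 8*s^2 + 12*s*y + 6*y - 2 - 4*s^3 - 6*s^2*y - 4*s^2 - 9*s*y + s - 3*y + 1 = -4*s^3 + s^2*(4 - 6*y) + s*(3*y + 1) + 3*y - 1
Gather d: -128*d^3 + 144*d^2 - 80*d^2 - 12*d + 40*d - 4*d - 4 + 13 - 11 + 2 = -128*d^3 + 64*d^2 + 24*d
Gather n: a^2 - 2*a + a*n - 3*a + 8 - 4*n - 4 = a^2 - 5*a + n*(a - 4) + 4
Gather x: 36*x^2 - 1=36*x^2 - 1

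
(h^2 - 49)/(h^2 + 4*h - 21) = (h - 7)/(h - 3)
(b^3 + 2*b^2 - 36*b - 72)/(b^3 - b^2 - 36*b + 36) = (b + 2)/(b - 1)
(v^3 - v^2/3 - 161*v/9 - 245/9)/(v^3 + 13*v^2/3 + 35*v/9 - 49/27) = 3*(v - 5)/(3*v - 1)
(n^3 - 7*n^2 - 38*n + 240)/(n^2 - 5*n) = n - 2 - 48/n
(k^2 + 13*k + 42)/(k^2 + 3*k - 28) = (k + 6)/(k - 4)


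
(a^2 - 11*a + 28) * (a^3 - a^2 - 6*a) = a^5 - 12*a^4 + 33*a^3 + 38*a^2 - 168*a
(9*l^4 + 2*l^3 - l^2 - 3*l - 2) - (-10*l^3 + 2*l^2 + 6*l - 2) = 9*l^4 + 12*l^3 - 3*l^2 - 9*l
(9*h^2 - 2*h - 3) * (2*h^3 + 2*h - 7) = 18*h^5 - 4*h^4 + 12*h^3 - 67*h^2 + 8*h + 21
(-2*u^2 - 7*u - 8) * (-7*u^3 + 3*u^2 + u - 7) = 14*u^5 + 43*u^4 + 33*u^3 - 17*u^2 + 41*u + 56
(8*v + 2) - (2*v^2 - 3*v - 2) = -2*v^2 + 11*v + 4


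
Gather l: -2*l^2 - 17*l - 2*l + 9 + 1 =-2*l^2 - 19*l + 10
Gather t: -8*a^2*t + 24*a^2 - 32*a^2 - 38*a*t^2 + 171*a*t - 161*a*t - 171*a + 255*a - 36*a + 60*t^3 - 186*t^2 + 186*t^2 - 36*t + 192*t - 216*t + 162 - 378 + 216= -8*a^2 - 38*a*t^2 + 48*a + 60*t^3 + t*(-8*a^2 + 10*a - 60)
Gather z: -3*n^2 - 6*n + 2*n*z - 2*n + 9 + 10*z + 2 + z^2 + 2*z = -3*n^2 - 8*n + z^2 + z*(2*n + 12) + 11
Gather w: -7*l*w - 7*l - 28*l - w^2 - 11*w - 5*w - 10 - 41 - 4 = -35*l - w^2 + w*(-7*l - 16) - 55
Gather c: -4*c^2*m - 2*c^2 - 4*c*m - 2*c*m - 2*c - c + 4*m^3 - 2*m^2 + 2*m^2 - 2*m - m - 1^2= c^2*(-4*m - 2) + c*(-6*m - 3) + 4*m^3 - 3*m - 1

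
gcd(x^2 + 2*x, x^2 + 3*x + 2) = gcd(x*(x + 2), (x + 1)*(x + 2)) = x + 2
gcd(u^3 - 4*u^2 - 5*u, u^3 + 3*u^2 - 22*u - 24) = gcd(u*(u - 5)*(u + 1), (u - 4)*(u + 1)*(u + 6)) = u + 1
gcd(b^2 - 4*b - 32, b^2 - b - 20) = b + 4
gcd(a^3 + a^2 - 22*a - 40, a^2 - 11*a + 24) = 1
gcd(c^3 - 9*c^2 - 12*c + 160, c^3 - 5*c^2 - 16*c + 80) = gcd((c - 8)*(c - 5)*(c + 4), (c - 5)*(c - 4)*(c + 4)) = c^2 - c - 20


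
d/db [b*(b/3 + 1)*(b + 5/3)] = b^2 + 28*b/9 + 5/3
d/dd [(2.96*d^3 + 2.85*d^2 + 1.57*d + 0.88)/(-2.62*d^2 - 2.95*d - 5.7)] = (-7.7552*d^4 - 17.464*d^3 - 54.9101*d^2 - 27.8788*d - 6.353)/(6.8644*d^4 + 15.458*d^3 + 38.5705*d^2 + 33.63*d + 32.49)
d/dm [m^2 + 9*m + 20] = 2*m + 9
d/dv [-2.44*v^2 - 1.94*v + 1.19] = -4.88*v - 1.94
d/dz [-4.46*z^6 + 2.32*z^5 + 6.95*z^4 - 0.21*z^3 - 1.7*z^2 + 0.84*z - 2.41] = -26.76*z^5 + 11.6*z^4 + 27.8*z^3 - 0.63*z^2 - 3.4*z + 0.84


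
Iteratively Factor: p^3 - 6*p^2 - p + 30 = (p - 3)*(p^2 - 3*p - 10) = (p - 3)*(p + 2)*(p - 5)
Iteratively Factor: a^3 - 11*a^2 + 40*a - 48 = (a - 4)*(a^2 - 7*a + 12) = (a - 4)*(a - 3)*(a - 4)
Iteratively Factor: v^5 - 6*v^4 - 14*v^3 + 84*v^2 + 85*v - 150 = (v - 1)*(v^4 - 5*v^3 - 19*v^2 + 65*v + 150) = (v - 1)*(v + 3)*(v^3 - 8*v^2 + 5*v + 50) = (v - 5)*(v - 1)*(v + 3)*(v^2 - 3*v - 10) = (v - 5)*(v - 1)*(v + 2)*(v + 3)*(v - 5)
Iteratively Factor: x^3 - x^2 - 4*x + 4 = (x + 2)*(x^2 - 3*x + 2) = (x - 2)*(x + 2)*(x - 1)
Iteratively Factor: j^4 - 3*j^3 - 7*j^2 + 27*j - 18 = (j - 2)*(j^3 - j^2 - 9*j + 9) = (j - 2)*(j - 1)*(j^2 - 9) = (j - 2)*(j - 1)*(j + 3)*(j - 3)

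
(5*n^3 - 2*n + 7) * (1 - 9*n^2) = -45*n^5 + 23*n^3 - 63*n^2 - 2*n + 7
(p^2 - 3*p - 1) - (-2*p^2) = 3*p^2 - 3*p - 1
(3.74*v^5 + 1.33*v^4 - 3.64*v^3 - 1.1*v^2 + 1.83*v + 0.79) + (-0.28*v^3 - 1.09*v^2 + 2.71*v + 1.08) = 3.74*v^5 + 1.33*v^4 - 3.92*v^3 - 2.19*v^2 + 4.54*v + 1.87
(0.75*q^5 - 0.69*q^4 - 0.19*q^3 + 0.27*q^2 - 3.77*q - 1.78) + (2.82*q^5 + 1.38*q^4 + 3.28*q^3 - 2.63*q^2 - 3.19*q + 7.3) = 3.57*q^5 + 0.69*q^4 + 3.09*q^3 - 2.36*q^2 - 6.96*q + 5.52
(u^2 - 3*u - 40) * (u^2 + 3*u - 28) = u^4 - 77*u^2 - 36*u + 1120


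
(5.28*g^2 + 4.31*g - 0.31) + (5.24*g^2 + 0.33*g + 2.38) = 10.52*g^2 + 4.64*g + 2.07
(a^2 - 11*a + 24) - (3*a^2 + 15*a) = -2*a^2 - 26*a + 24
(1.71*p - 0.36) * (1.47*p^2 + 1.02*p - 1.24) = 2.5137*p^3 + 1.215*p^2 - 2.4876*p + 0.4464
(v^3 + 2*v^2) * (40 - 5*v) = -5*v^4 + 30*v^3 + 80*v^2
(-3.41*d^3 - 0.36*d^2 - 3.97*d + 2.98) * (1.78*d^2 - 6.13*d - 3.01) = -6.0698*d^5 + 20.2625*d^4 + 5.4043*d^3 + 30.7241*d^2 - 6.3177*d - 8.9698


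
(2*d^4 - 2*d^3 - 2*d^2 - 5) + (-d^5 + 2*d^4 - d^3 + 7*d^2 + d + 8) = -d^5 + 4*d^4 - 3*d^3 + 5*d^2 + d + 3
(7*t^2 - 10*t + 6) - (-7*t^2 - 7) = 14*t^2 - 10*t + 13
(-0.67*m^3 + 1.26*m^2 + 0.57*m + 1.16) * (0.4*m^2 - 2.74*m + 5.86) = -0.268*m^5 + 2.3398*m^4 - 7.1506*m^3 + 6.2858*m^2 + 0.1618*m + 6.7976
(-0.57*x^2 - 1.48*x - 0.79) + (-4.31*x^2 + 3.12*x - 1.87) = -4.88*x^2 + 1.64*x - 2.66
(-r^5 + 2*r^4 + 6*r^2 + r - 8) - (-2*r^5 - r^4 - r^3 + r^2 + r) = r^5 + 3*r^4 + r^3 + 5*r^2 - 8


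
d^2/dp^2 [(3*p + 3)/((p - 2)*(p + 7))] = 6*(p^3 + 3*p^2 + 57*p + 109)/(p^6 + 15*p^5 + 33*p^4 - 295*p^3 - 462*p^2 + 2940*p - 2744)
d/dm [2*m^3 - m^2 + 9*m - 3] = 6*m^2 - 2*m + 9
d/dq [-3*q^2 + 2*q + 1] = 2 - 6*q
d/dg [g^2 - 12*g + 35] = 2*g - 12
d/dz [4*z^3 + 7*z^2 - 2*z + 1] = 12*z^2 + 14*z - 2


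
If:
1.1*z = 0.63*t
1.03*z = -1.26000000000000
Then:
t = -2.14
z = -1.22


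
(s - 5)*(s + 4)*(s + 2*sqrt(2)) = s^3 - s^2 + 2*sqrt(2)*s^2 - 20*s - 2*sqrt(2)*s - 40*sqrt(2)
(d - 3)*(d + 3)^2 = d^3 + 3*d^2 - 9*d - 27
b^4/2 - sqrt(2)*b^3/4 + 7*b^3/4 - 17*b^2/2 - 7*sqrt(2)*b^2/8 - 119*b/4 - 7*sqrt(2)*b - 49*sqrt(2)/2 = (b/2 + sqrt(2)/2)*(b + 7/2)*(b - 7*sqrt(2)/2)*(b + 2*sqrt(2))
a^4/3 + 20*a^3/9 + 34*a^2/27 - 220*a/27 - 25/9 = (a/3 + 1)*(a - 5/3)*(a + 1/3)*(a + 5)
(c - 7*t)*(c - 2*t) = c^2 - 9*c*t + 14*t^2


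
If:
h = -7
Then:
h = -7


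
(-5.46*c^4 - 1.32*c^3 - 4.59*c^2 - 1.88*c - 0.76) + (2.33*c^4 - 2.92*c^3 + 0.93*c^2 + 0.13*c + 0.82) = -3.13*c^4 - 4.24*c^3 - 3.66*c^2 - 1.75*c + 0.0599999999999999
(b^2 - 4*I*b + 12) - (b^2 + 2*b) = -2*b - 4*I*b + 12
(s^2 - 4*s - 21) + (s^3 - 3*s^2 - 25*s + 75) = s^3 - 2*s^2 - 29*s + 54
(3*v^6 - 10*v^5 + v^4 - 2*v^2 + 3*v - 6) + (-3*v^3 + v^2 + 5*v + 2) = 3*v^6 - 10*v^5 + v^4 - 3*v^3 - v^2 + 8*v - 4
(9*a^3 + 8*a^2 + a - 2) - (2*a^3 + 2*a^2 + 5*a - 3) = 7*a^3 + 6*a^2 - 4*a + 1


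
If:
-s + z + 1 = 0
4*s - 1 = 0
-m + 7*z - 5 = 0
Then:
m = -41/4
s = 1/4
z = -3/4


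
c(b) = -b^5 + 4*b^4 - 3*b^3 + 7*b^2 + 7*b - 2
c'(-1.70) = -163.18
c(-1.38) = 29.07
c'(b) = -5*b^4 + 16*b^3 - 9*b^2 + 14*b + 7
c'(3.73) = -203.52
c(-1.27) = 20.26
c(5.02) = -817.74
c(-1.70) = 68.68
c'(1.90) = 45.69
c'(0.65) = 15.80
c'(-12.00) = -132785.00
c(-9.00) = 87982.00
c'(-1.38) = -89.64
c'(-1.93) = -237.94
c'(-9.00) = -45317.00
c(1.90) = 43.36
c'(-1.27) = -71.08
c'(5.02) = -1300.73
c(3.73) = 18.08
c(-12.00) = 337882.00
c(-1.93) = 114.41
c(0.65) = 5.28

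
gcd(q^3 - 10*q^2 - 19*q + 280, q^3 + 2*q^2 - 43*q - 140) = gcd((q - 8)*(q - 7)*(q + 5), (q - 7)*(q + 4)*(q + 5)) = q^2 - 2*q - 35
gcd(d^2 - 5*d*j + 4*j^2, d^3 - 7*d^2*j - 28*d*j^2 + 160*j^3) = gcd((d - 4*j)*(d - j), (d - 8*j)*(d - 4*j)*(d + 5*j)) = d - 4*j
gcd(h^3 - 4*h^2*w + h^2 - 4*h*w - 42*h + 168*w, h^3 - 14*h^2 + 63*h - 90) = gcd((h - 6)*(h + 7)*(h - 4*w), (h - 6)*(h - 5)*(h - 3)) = h - 6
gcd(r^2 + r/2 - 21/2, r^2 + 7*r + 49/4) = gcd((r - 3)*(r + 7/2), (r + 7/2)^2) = r + 7/2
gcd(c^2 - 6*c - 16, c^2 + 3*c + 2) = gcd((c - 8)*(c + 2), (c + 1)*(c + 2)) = c + 2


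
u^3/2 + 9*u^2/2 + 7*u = u*(u/2 + 1)*(u + 7)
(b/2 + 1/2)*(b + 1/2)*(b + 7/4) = b^3/2 + 13*b^2/8 + 25*b/16 + 7/16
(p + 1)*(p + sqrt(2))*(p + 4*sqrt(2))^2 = p^4 + p^3 + 9*sqrt(2)*p^3 + 9*sqrt(2)*p^2 + 48*p^2 + 32*sqrt(2)*p + 48*p + 32*sqrt(2)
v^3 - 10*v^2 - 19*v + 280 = (v - 8)*(v - 7)*(v + 5)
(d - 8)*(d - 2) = d^2 - 10*d + 16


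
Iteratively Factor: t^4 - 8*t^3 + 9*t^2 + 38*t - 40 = (t - 1)*(t^3 - 7*t^2 + 2*t + 40) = (t - 5)*(t - 1)*(t^2 - 2*t - 8) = (t - 5)*(t - 1)*(t + 2)*(t - 4)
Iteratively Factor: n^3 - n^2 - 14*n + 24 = (n - 2)*(n^2 + n - 12) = (n - 2)*(n + 4)*(n - 3)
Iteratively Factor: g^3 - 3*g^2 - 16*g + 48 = (g - 4)*(g^2 + g - 12) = (g - 4)*(g - 3)*(g + 4)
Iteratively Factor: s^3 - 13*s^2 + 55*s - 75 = (s - 3)*(s^2 - 10*s + 25) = (s - 5)*(s - 3)*(s - 5)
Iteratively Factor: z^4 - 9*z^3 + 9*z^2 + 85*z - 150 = (z - 5)*(z^3 - 4*z^2 - 11*z + 30) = (z - 5)^2*(z^2 + z - 6) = (z - 5)^2*(z - 2)*(z + 3)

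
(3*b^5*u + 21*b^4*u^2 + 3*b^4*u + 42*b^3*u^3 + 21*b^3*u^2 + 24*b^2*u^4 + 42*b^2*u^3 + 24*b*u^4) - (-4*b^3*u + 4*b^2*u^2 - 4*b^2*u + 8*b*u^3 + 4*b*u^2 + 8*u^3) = 3*b^5*u + 21*b^4*u^2 + 3*b^4*u + 42*b^3*u^3 + 21*b^3*u^2 + 4*b^3*u + 24*b^2*u^4 + 42*b^2*u^3 - 4*b^2*u^2 + 4*b^2*u + 24*b*u^4 - 8*b*u^3 - 4*b*u^2 - 8*u^3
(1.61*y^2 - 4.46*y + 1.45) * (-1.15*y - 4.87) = -1.8515*y^3 - 2.7117*y^2 + 20.0527*y - 7.0615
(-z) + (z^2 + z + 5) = z^2 + 5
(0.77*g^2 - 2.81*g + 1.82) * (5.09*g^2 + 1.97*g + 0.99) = 3.9193*g^4 - 12.786*g^3 + 4.4904*g^2 + 0.8035*g + 1.8018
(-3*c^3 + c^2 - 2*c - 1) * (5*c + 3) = -15*c^4 - 4*c^3 - 7*c^2 - 11*c - 3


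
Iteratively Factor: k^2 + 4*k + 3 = (k + 1)*(k + 3)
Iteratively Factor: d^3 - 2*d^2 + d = (d)*(d^2 - 2*d + 1) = d*(d - 1)*(d - 1)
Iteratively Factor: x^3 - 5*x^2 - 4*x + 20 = (x + 2)*(x^2 - 7*x + 10) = (x - 2)*(x + 2)*(x - 5)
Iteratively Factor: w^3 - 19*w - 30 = (w + 3)*(w^2 - 3*w - 10) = (w + 2)*(w + 3)*(w - 5)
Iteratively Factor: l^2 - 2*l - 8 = (l + 2)*(l - 4)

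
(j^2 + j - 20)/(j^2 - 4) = (j^2 + j - 20)/(j^2 - 4)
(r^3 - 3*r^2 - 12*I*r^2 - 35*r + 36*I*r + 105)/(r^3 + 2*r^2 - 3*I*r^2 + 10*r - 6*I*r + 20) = (r^2 - r*(3 + 7*I) + 21*I)/(r^2 + 2*r*(1 + I) + 4*I)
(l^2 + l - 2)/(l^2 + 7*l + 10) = (l - 1)/(l + 5)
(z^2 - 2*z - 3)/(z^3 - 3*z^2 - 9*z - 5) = (z - 3)/(z^2 - 4*z - 5)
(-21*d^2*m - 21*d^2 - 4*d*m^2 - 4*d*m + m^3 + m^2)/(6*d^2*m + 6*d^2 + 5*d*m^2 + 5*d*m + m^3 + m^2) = (-7*d + m)/(2*d + m)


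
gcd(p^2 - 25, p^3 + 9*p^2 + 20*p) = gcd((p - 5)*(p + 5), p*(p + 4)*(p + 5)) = p + 5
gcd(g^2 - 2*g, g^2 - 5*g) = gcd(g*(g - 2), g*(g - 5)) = g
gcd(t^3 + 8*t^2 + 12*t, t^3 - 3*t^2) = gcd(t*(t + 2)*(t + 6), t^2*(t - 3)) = t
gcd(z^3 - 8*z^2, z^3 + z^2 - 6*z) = z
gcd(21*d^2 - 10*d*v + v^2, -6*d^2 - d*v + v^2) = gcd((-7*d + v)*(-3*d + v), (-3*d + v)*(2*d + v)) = -3*d + v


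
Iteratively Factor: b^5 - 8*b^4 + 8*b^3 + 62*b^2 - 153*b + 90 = (b - 3)*(b^4 - 5*b^3 - 7*b^2 + 41*b - 30) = (b - 5)*(b - 3)*(b^3 - 7*b + 6) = (b - 5)*(b - 3)*(b - 2)*(b^2 + 2*b - 3) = (b - 5)*(b - 3)*(b - 2)*(b - 1)*(b + 3)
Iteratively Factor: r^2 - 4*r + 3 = (r - 3)*(r - 1)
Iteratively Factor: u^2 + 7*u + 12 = (u + 4)*(u + 3)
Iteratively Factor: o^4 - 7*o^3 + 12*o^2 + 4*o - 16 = (o - 2)*(o^3 - 5*o^2 + 2*o + 8) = (o - 2)*(o + 1)*(o^2 - 6*o + 8) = (o - 2)^2*(o + 1)*(o - 4)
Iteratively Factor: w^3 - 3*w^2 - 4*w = (w + 1)*(w^2 - 4*w) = (w - 4)*(w + 1)*(w)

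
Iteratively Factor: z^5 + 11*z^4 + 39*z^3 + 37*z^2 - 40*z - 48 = (z + 1)*(z^4 + 10*z^3 + 29*z^2 + 8*z - 48) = (z + 1)*(z + 4)*(z^3 + 6*z^2 + 5*z - 12) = (z - 1)*(z + 1)*(z + 4)*(z^2 + 7*z + 12) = (z - 1)*(z + 1)*(z + 3)*(z + 4)*(z + 4)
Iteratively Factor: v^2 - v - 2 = (v + 1)*(v - 2)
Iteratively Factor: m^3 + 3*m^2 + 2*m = (m)*(m^2 + 3*m + 2) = m*(m + 2)*(m + 1)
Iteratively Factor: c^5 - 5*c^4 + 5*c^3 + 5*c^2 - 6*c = (c + 1)*(c^4 - 6*c^3 + 11*c^2 - 6*c) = (c - 3)*(c + 1)*(c^3 - 3*c^2 + 2*c) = (c - 3)*(c - 2)*(c + 1)*(c^2 - c) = c*(c - 3)*(c - 2)*(c + 1)*(c - 1)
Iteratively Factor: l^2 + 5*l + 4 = (l + 4)*(l + 1)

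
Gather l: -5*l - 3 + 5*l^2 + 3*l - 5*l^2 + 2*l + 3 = 0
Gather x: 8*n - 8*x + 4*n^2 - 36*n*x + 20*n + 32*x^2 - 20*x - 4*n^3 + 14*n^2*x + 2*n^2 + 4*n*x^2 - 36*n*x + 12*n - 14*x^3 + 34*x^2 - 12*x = -4*n^3 + 6*n^2 + 40*n - 14*x^3 + x^2*(4*n + 66) + x*(14*n^2 - 72*n - 40)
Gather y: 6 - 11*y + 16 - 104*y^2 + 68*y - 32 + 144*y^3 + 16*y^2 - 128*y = 144*y^3 - 88*y^2 - 71*y - 10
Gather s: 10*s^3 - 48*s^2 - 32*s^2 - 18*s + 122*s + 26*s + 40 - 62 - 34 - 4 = 10*s^3 - 80*s^2 + 130*s - 60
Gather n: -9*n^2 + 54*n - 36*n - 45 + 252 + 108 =-9*n^2 + 18*n + 315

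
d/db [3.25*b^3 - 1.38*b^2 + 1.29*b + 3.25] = 9.75*b^2 - 2.76*b + 1.29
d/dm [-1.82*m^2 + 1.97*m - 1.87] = 1.97 - 3.64*m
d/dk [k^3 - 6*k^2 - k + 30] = 3*k^2 - 12*k - 1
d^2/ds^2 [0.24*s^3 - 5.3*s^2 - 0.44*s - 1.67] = 1.44*s - 10.6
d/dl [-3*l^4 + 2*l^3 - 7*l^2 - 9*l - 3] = -12*l^3 + 6*l^2 - 14*l - 9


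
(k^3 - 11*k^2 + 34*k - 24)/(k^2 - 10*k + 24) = k - 1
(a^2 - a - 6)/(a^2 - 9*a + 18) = (a + 2)/(a - 6)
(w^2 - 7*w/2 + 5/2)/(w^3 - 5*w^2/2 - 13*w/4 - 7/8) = 4*(-2*w^2 + 7*w - 5)/(-8*w^3 + 20*w^2 + 26*w + 7)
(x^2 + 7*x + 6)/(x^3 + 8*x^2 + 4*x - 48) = (x + 1)/(x^2 + 2*x - 8)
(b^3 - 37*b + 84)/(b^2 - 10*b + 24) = (b^2 + 4*b - 21)/(b - 6)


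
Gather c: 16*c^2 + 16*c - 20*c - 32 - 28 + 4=16*c^2 - 4*c - 56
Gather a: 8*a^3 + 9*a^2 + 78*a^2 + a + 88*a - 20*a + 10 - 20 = 8*a^3 + 87*a^2 + 69*a - 10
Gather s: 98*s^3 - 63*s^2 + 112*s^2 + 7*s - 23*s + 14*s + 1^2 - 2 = 98*s^3 + 49*s^2 - 2*s - 1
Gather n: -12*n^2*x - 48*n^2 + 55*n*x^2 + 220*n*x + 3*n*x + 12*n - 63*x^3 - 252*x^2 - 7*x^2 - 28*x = n^2*(-12*x - 48) + n*(55*x^2 + 223*x + 12) - 63*x^3 - 259*x^2 - 28*x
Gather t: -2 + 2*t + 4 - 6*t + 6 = 8 - 4*t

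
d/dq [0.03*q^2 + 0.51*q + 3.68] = 0.06*q + 0.51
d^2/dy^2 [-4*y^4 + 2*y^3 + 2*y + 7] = 12*y*(1 - 4*y)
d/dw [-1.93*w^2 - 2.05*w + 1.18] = -3.86*w - 2.05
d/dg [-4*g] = -4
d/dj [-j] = -1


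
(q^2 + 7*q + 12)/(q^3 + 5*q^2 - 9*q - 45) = (q + 4)/(q^2 + 2*q - 15)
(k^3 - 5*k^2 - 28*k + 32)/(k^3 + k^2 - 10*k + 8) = (k - 8)/(k - 2)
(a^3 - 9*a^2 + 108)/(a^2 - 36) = (a^2 - 3*a - 18)/(a + 6)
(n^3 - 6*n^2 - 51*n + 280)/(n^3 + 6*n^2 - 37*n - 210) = (n^2 - 13*n + 40)/(n^2 - n - 30)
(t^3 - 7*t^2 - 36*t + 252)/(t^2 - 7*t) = t - 36/t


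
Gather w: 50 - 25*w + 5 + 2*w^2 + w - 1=2*w^2 - 24*w + 54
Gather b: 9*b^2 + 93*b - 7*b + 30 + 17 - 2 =9*b^2 + 86*b + 45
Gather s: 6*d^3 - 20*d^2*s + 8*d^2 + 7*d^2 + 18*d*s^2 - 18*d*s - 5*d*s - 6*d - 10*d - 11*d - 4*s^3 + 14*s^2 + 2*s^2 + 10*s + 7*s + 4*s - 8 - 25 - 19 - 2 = 6*d^3 + 15*d^2 - 27*d - 4*s^3 + s^2*(18*d + 16) + s*(-20*d^2 - 23*d + 21) - 54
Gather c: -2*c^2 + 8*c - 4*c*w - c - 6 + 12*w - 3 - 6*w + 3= -2*c^2 + c*(7 - 4*w) + 6*w - 6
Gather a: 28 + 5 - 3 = 30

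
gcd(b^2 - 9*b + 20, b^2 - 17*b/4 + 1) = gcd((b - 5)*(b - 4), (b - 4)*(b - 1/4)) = b - 4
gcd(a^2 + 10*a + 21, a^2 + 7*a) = a + 7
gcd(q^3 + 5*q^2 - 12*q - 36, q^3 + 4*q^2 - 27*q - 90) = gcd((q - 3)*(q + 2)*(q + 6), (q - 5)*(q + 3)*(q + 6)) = q + 6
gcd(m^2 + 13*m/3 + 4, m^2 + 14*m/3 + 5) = m + 3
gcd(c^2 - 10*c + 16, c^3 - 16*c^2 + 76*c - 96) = c^2 - 10*c + 16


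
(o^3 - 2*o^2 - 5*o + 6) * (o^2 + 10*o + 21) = o^5 + 8*o^4 - 4*o^3 - 86*o^2 - 45*o + 126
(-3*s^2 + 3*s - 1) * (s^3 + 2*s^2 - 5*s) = -3*s^5 - 3*s^4 + 20*s^3 - 17*s^2 + 5*s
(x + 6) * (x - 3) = x^2 + 3*x - 18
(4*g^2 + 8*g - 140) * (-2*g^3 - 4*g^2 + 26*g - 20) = -8*g^5 - 32*g^4 + 352*g^3 + 688*g^2 - 3800*g + 2800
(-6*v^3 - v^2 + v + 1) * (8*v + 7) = -48*v^4 - 50*v^3 + v^2 + 15*v + 7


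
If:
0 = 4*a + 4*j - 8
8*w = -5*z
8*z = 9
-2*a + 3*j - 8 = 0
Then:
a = -2/5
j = 12/5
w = -45/64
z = 9/8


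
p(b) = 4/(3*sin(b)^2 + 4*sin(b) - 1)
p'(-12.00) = -6.03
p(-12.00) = 1.99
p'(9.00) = 17.59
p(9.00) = 3.45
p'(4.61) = -0.20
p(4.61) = -1.99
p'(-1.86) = -0.46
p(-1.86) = -1.93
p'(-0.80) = 0.16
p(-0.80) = -1.72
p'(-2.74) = 1.37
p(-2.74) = -1.90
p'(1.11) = -0.67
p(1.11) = 0.80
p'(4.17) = -0.47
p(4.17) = -1.80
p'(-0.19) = -4.14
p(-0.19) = -2.43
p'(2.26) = 1.46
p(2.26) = 1.03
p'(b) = 4*(-6*sin(b)*cos(b) - 4*cos(b))/(3*sin(b)^2 + 4*sin(b) - 1)^2 = -8*(3*sin(b) + 2)*cos(b)/(3*sin(b)^2 + 4*sin(b) - 1)^2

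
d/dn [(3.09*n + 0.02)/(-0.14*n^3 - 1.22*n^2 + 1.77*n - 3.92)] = (0.8652*n^3 + 3.7782*n^2 + 0.0488*n - 12.1482)/(0.0196*n^6 + 0.3416*n^5 + 0.9928*n^4 - 3.2212*n^3 + 12.6977*n^2 - 13.8768*n + 15.3664)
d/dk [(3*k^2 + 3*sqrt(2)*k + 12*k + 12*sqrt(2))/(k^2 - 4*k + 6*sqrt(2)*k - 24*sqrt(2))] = 3*(-8*k^2 + 5*sqrt(2)*k^2 - 56*sqrt(2)*k - 80*sqrt(2) - 96)/(k^4 - 8*k^3 + 12*sqrt(2)*k^3 - 96*sqrt(2)*k^2 + 88*k^2 - 576*k + 192*sqrt(2)*k + 1152)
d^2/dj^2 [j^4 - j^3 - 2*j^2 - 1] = 12*j^2 - 6*j - 4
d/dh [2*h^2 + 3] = 4*h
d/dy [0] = 0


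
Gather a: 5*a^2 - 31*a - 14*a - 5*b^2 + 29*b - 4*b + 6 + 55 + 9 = 5*a^2 - 45*a - 5*b^2 + 25*b + 70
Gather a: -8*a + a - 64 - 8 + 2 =-7*a - 70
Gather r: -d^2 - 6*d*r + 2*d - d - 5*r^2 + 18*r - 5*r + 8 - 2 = -d^2 + d - 5*r^2 + r*(13 - 6*d) + 6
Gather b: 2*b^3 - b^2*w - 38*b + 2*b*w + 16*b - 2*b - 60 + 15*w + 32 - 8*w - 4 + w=2*b^3 - b^2*w + b*(2*w - 24) + 8*w - 32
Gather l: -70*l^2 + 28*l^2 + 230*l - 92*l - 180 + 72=-42*l^2 + 138*l - 108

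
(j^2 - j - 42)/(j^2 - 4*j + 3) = (j^2 - j - 42)/(j^2 - 4*j + 3)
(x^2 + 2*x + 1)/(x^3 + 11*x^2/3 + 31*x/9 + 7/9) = 9*(x + 1)/(9*x^2 + 24*x + 7)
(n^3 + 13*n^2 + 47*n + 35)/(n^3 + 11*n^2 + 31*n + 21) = (n + 5)/(n + 3)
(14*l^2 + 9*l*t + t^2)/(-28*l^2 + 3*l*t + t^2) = (2*l + t)/(-4*l + t)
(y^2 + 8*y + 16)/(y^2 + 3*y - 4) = (y + 4)/(y - 1)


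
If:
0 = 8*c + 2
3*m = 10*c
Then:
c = -1/4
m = -5/6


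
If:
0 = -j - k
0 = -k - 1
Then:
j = 1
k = -1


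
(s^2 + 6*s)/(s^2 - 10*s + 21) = s*(s + 6)/(s^2 - 10*s + 21)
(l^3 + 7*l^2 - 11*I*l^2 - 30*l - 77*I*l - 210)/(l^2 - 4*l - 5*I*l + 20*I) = (l^2 + l*(7 - 6*I) - 42*I)/(l - 4)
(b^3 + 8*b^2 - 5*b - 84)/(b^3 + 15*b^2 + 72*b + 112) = (b - 3)/(b + 4)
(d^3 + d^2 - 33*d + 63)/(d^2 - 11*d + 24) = (d^2 + 4*d - 21)/(d - 8)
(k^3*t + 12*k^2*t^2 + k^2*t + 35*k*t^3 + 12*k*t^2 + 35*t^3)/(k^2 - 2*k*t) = t*(k^3 + 12*k^2*t + k^2 + 35*k*t^2 + 12*k*t + 35*t^2)/(k*(k - 2*t))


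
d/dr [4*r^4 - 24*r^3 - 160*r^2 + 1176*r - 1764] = 16*r^3 - 72*r^2 - 320*r + 1176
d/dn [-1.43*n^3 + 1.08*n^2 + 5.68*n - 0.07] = -4.29*n^2 + 2.16*n + 5.68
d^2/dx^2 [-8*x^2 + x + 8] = -16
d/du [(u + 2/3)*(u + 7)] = 2*u + 23/3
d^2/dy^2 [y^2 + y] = 2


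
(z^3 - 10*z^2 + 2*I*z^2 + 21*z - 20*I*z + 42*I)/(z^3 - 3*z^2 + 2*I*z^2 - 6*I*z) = (z - 7)/z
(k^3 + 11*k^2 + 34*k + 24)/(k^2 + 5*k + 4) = k + 6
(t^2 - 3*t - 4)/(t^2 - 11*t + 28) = (t + 1)/(t - 7)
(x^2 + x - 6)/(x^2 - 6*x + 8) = (x + 3)/(x - 4)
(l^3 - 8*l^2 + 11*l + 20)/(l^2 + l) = l - 9 + 20/l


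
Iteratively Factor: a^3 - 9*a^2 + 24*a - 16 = (a - 4)*(a^2 - 5*a + 4) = (a - 4)*(a - 1)*(a - 4)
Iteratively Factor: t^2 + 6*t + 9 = (t + 3)*(t + 3)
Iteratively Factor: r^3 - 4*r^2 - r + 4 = (r - 4)*(r^2 - 1) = (r - 4)*(r + 1)*(r - 1)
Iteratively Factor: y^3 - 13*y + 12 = (y - 1)*(y^2 + y - 12) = (y - 3)*(y - 1)*(y + 4)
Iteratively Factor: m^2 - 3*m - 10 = (m + 2)*(m - 5)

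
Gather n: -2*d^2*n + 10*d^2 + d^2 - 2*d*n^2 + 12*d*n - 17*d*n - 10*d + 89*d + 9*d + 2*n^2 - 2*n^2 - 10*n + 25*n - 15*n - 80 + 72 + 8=11*d^2 - 2*d*n^2 + 88*d + n*(-2*d^2 - 5*d)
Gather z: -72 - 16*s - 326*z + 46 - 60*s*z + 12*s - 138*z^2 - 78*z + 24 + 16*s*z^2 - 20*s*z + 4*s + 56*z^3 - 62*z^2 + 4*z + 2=56*z^3 + z^2*(16*s - 200) + z*(-80*s - 400)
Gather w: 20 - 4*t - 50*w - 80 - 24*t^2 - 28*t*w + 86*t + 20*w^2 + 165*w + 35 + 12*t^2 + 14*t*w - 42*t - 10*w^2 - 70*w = -12*t^2 + 40*t + 10*w^2 + w*(45 - 14*t) - 25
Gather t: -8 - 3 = -11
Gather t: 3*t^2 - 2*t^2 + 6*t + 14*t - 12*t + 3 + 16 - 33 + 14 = t^2 + 8*t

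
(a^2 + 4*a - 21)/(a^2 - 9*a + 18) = (a + 7)/(a - 6)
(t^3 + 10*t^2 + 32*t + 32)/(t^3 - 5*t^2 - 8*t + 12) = (t^2 + 8*t + 16)/(t^2 - 7*t + 6)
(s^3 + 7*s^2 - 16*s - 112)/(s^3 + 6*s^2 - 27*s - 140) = (s - 4)/(s - 5)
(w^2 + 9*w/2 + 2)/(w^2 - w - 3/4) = 2*(w + 4)/(2*w - 3)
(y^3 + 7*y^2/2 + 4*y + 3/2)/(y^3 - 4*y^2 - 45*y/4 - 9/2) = 2*(y^2 + 2*y + 1)/(2*y^2 - 11*y - 6)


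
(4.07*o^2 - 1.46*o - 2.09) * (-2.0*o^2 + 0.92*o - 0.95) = -8.14*o^4 + 6.6644*o^3 - 1.0297*o^2 - 0.5358*o + 1.9855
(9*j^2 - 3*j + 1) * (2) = 18*j^2 - 6*j + 2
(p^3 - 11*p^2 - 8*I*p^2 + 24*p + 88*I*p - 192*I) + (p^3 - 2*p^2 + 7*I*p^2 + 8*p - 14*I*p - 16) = 2*p^3 - 13*p^2 - I*p^2 + 32*p + 74*I*p - 16 - 192*I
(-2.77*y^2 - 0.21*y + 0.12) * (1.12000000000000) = -3.1024*y^2 - 0.2352*y + 0.1344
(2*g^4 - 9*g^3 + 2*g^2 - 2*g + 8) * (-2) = -4*g^4 + 18*g^3 - 4*g^2 + 4*g - 16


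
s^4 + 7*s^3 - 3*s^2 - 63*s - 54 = (s - 3)*(s + 1)*(s + 3)*(s + 6)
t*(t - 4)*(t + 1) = t^3 - 3*t^2 - 4*t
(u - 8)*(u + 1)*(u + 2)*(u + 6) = u^4 + u^3 - 52*u^2 - 148*u - 96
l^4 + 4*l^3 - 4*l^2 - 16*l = l*(l - 2)*(l + 2)*(l + 4)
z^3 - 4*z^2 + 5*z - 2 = (z - 2)*(z - 1)^2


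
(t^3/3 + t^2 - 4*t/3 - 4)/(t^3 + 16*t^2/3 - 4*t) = (t^3 + 3*t^2 - 4*t - 12)/(t*(3*t^2 + 16*t - 12))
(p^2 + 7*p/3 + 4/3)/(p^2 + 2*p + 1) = (p + 4/3)/(p + 1)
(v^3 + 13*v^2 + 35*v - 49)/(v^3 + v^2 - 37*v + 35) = (v + 7)/(v - 5)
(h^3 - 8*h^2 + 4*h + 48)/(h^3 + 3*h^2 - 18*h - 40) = (h - 6)/(h + 5)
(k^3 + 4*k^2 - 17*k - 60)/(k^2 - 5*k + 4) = (k^2 + 8*k + 15)/(k - 1)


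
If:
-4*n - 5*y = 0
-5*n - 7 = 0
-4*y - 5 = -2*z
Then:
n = -7/5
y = 28/25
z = 237/50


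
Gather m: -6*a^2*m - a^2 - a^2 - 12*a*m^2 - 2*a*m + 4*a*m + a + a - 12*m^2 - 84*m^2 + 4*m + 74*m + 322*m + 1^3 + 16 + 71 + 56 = -2*a^2 + 2*a + m^2*(-12*a - 96) + m*(-6*a^2 + 2*a + 400) + 144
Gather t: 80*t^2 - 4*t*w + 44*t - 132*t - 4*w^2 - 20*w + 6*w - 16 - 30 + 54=80*t^2 + t*(-4*w - 88) - 4*w^2 - 14*w + 8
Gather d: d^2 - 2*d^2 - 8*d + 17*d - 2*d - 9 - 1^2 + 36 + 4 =-d^2 + 7*d + 30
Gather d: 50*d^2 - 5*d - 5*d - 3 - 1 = 50*d^2 - 10*d - 4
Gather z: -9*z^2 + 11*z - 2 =-9*z^2 + 11*z - 2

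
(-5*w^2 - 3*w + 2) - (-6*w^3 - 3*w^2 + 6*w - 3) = 6*w^3 - 2*w^2 - 9*w + 5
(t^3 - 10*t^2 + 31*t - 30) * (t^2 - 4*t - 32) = t^5 - 14*t^4 + 39*t^3 + 166*t^2 - 872*t + 960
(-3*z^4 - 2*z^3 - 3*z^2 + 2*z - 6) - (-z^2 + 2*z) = -3*z^4 - 2*z^3 - 2*z^2 - 6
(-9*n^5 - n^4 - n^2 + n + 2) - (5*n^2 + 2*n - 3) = -9*n^5 - n^4 - 6*n^2 - n + 5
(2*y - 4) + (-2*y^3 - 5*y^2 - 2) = -2*y^3 - 5*y^2 + 2*y - 6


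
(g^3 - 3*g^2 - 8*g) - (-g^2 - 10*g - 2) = g^3 - 2*g^2 + 2*g + 2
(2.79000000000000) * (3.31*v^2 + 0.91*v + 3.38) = 9.2349*v^2 + 2.5389*v + 9.4302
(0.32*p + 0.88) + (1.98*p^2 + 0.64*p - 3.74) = 1.98*p^2 + 0.96*p - 2.86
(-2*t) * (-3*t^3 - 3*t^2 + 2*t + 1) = 6*t^4 + 6*t^3 - 4*t^2 - 2*t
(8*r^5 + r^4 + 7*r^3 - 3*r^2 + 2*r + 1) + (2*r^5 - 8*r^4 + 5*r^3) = 10*r^5 - 7*r^4 + 12*r^3 - 3*r^2 + 2*r + 1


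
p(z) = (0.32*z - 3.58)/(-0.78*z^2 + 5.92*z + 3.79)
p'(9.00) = -0.20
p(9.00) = 0.11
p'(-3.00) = 0.09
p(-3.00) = 0.22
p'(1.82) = 0.09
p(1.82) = -0.25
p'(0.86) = 0.26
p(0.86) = -0.40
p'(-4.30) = 0.04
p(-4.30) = 0.14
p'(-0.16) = 2.92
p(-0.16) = -1.29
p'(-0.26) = 4.94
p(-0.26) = -1.67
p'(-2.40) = 0.17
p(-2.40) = 0.29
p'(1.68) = 0.10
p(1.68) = -0.26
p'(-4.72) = 0.03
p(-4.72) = 0.12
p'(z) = (0.32*z - 3.58)*(1.56*z - 5.92)/(-0.78*z^2 + 5.92*z + 3.79)^2 + 0.32/(-0.78*z^2 + 5.92*z + 3.79)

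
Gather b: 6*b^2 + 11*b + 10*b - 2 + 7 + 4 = 6*b^2 + 21*b + 9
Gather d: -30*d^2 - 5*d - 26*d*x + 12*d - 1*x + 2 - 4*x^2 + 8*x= -30*d^2 + d*(7 - 26*x) - 4*x^2 + 7*x + 2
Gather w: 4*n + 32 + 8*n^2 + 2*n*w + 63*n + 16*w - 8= 8*n^2 + 67*n + w*(2*n + 16) + 24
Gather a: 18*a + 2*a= 20*a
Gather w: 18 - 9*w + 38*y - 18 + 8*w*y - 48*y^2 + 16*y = w*(8*y - 9) - 48*y^2 + 54*y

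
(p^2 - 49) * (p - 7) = p^3 - 7*p^2 - 49*p + 343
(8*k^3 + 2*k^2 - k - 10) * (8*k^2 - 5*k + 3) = 64*k^5 - 24*k^4 + 6*k^3 - 69*k^2 + 47*k - 30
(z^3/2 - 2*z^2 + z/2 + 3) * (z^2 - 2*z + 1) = z^5/2 - 3*z^4 + 5*z^3 - 11*z/2 + 3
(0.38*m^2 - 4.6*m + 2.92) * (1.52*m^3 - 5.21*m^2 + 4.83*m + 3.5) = 0.5776*m^5 - 8.9718*m^4 + 30.2398*m^3 - 36.1012*m^2 - 1.9964*m + 10.22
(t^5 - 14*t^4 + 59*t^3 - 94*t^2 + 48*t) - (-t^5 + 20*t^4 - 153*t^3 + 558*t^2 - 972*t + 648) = 2*t^5 - 34*t^4 + 212*t^3 - 652*t^2 + 1020*t - 648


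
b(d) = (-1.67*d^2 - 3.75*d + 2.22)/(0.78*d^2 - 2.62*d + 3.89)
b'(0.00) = -0.58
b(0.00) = 0.57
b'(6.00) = 0.59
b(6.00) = -4.95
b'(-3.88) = 0.25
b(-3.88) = -0.32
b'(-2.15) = 0.35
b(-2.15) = 0.20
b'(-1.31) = 0.34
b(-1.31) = 0.49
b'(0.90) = -3.77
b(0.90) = -1.16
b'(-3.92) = 0.25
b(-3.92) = -0.33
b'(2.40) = -1.42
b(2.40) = -7.83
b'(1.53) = -5.78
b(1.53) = -4.35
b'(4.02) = 1.21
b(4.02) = -6.68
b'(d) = (2.62 - 1.56*d)*(-1.67*d^2 - 3.75*d + 2.22)/(0.78*d^2 - 2.62*d + 3.89)^2 + (-3.34*d - 3.75)/(0.78*d^2 - 2.62*d + 3.89) = (7.3004*d^2 - 16.4558*d - 8.7711)/(0.6084*d^4 - 4.0872*d^3 + 12.9328*d^2 - 20.3836*d + 15.1321)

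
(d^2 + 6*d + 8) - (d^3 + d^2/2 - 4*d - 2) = -d^3 + d^2/2 + 10*d + 10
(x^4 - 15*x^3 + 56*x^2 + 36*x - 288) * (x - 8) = x^5 - 23*x^4 + 176*x^3 - 412*x^2 - 576*x + 2304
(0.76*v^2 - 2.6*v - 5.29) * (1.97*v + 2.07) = 1.4972*v^3 - 3.5488*v^2 - 15.8033*v - 10.9503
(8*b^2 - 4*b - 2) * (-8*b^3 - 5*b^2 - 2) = -64*b^5 - 8*b^4 + 36*b^3 - 6*b^2 + 8*b + 4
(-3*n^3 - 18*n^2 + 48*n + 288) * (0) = 0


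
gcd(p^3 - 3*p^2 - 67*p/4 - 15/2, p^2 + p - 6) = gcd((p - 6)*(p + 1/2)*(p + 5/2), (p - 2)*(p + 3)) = 1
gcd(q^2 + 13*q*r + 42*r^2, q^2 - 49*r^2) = q + 7*r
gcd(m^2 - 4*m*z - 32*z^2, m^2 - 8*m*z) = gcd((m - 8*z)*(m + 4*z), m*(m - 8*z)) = -m + 8*z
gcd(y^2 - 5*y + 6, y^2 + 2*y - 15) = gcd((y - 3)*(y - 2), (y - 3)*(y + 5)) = y - 3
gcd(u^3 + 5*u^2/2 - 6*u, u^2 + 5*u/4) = u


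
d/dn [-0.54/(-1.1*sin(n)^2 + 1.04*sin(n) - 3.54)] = (0.5616 - 1.188*sin(n))*cos(n)/(1.1*sin(n)^2 - 1.04*sin(n) + 3.54)^2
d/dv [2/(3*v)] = -2/(3*v^2)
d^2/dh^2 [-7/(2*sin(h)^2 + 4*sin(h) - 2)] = 7*(2*sin(h)^4 + 3*sin(h)^3 + sin(h)^2 - 5*sin(h) - 5)/(2*sin(h) - cos(h)^2)^3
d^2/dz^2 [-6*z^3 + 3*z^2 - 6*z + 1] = 6 - 36*z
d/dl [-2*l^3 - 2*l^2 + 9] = 2*l*(-3*l - 2)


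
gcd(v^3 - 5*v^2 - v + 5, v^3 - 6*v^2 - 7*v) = v + 1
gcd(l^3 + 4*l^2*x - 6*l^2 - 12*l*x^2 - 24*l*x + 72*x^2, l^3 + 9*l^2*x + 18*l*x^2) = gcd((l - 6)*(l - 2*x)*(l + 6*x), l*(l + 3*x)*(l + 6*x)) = l + 6*x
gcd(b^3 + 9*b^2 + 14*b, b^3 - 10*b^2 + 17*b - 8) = 1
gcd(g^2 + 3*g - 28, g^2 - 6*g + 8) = g - 4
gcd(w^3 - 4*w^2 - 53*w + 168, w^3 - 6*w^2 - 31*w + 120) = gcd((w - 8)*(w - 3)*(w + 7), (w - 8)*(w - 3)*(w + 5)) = w^2 - 11*w + 24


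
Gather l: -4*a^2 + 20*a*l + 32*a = -4*a^2 + 20*a*l + 32*a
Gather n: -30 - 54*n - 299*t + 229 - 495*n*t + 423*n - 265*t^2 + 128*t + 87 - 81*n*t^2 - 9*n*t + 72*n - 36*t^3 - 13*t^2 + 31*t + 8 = n*(-81*t^2 - 504*t + 441) - 36*t^3 - 278*t^2 - 140*t + 294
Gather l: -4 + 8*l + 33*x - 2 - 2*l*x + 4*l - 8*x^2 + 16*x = l*(12 - 2*x) - 8*x^2 + 49*x - 6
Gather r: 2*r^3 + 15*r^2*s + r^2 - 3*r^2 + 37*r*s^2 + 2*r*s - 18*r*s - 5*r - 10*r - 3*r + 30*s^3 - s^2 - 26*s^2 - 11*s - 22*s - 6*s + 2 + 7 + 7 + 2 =2*r^3 + r^2*(15*s - 2) + r*(37*s^2 - 16*s - 18) + 30*s^3 - 27*s^2 - 39*s + 18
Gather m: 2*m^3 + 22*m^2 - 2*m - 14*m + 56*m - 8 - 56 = 2*m^3 + 22*m^2 + 40*m - 64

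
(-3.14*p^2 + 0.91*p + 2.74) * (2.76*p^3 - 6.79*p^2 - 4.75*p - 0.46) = -8.6664*p^5 + 23.8322*p^4 + 16.2985*p^3 - 21.4827*p^2 - 13.4336*p - 1.2604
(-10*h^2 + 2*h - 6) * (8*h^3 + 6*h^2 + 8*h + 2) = -80*h^5 - 44*h^4 - 116*h^3 - 40*h^2 - 44*h - 12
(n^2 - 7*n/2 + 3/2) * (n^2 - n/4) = n^4 - 15*n^3/4 + 19*n^2/8 - 3*n/8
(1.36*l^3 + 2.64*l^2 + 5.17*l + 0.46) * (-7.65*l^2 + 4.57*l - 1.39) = -10.404*l^5 - 13.9808*l^4 - 29.3761*l^3 + 16.4383*l^2 - 5.0841*l - 0.6394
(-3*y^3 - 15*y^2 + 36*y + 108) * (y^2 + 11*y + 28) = -3*y^5 - 48*y^4 - 213*y^3 + 84*y^2 + 2196*y + 3024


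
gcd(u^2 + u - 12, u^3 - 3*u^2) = u - 3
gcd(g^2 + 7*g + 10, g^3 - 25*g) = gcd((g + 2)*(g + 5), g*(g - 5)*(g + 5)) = g + 5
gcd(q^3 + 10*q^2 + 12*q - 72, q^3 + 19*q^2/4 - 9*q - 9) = q^2 + 4*q - 12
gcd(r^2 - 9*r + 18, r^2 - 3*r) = r - 3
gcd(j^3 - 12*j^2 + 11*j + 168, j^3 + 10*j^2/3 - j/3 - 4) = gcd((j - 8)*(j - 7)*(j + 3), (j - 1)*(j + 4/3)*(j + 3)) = j + 3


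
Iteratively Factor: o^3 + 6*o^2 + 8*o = (o + 2)*(o^2 + 4*o) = (o + 2)*(o + 4)*(o)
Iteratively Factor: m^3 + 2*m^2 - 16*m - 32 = (m + 4)*(m^2 - 2*m - 8) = (m + 2)*(m + 4)*(m - 4)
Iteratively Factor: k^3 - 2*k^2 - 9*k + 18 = (k - 3)*(k^2 + k - 6) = (k - 3)*(k + 3)*(k - 2)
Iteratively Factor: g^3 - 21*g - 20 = (g + 1)*(g^2 - g - 20) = (g - 5)*(g + 1)*(g + 4)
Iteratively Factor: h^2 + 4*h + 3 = (h + 1)*(h + 3)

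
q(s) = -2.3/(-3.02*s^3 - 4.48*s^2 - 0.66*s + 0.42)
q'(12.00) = -0.00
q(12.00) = 0.00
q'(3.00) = -0.02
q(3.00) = 0.02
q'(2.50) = -0.03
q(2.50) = 0.03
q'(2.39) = -0.04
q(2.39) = 0.03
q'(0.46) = -12.16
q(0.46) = 2.04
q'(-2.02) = -0.64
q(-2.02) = -0.27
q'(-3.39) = -0.04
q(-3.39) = -0.03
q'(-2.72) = -0.11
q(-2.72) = -0.08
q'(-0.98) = -8.63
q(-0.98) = 5.85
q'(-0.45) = 489.43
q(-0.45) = -27.06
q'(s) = -2.3*(9.06*s^2 + 8.96*s + 0.66)/(-3.02*s^3 - 4.48*s^2 - 0.66*s + 0.42)^2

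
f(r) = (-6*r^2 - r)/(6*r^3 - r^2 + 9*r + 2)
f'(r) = (-12*r - 1)/(6*r^3 - r^2 + 9*r + 2) + (-6*r^2 - r)*(-18*r^2 + 2*r - 9)/(6*r^3 - r^2 + 9*r + 2)^2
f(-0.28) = 0.26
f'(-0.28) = 0.69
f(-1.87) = 0.33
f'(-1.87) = 0.06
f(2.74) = -0.34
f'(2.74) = 0.09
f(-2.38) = 0.30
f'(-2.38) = 0.07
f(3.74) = -0.26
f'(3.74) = 0.06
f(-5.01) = 0.18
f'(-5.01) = 0.03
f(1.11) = -0.45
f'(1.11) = -0.07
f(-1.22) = 0.36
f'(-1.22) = 0.01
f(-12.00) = 0.08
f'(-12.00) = 0.01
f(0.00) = 0.00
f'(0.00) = -0.50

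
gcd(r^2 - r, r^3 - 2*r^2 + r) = r^2 - r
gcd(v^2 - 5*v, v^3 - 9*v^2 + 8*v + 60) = v - 5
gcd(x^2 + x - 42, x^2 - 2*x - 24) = x - 6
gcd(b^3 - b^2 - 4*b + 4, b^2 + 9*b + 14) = b + 2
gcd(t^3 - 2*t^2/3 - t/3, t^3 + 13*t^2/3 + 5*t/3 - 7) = t - 1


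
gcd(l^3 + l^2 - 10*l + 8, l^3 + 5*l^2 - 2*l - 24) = l^2 + 2*l - 8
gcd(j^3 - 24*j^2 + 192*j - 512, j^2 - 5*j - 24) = j - 8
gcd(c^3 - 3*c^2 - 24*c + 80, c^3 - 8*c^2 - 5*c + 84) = c - 4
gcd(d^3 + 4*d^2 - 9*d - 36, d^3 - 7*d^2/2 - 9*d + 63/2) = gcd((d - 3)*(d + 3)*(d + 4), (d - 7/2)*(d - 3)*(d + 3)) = d^2 - 9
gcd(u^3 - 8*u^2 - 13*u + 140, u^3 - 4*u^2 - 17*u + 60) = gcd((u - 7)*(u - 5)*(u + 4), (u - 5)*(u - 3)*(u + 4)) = u^2 - u - 20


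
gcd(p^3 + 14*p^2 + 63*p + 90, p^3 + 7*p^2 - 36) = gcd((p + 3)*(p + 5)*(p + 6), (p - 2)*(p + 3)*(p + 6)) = p^2 + 9*p + 18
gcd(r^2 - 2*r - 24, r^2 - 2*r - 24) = r^2 - 2*r - 24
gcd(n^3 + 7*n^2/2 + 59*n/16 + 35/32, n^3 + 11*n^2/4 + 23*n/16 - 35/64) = n^2 + 3*n + 35/16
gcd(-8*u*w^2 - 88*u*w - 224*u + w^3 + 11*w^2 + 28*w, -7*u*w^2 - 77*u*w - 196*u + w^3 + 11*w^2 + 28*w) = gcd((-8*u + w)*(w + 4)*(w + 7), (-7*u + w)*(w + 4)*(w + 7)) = w^2 + 11*w + 28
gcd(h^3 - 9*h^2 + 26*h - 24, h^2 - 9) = h - 3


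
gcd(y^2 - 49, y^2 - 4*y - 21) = y - 7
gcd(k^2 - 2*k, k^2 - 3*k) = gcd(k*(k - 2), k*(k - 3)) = k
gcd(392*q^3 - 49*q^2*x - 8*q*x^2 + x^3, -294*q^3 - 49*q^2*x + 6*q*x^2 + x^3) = -49*q^2 + x^2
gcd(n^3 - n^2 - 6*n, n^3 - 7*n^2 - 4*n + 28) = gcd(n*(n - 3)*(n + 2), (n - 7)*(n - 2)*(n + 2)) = n + 2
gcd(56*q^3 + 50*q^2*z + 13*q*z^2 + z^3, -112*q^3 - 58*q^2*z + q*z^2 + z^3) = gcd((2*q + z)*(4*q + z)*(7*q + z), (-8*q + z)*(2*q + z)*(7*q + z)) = 14*q^2 + 9*q*z + z^2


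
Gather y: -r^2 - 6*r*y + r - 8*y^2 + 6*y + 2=-r^2 + r - 8*y^2 + y*(6 - 6*r) + 2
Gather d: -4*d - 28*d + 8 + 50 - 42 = 16 - 32*d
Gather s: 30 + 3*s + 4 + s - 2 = 4*s + 32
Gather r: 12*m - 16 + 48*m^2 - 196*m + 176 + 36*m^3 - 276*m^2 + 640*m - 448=36*m^3 - 228*m^2 + 456*m - 288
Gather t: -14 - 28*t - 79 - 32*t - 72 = -60*t - 165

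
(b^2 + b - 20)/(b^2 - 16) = (b + 5)/(b + 4)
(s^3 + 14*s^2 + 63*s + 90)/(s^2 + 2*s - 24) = (s^2 + 8*s + 15)/(s - 4)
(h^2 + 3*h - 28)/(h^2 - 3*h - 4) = (h + 7)/(h + 1)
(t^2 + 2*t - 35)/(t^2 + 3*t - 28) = (t - 5)/(t - 4)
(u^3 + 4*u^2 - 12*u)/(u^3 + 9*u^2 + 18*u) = (u - 2)/(u + 3)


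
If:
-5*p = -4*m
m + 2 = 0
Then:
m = -2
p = -8/5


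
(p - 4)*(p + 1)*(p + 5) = p^3 + 2*p^2 - 19*p - 20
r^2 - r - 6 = (r - 3)*(r + 2)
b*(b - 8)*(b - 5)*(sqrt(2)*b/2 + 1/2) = sqrt(2)*b^4/2 - 13*sqrt(2)*b^3/2 + b^3/2 - 13*b^2/2 + 20*sqrt(2)*b^2 + 20*b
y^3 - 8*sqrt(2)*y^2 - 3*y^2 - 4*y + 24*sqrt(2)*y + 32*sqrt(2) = (y - 4)*(y + 1)*(y - 8*sqrt(2))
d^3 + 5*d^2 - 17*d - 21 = (d - 3)*(d + 1)*(d + 7)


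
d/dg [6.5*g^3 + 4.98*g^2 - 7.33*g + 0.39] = 19.5*g^2 + 9.96*g - 7.33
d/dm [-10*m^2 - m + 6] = -20*m - 1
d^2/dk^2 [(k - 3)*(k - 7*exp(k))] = -7*k*exp(k) + 7*exp(k) + 2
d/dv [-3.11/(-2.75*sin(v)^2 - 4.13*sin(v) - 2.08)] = -(17.105*sin(v) + 12.8443)*cos(v)/(2.75*sin(v)^2 + 4.13*sin(v) + 2.08)^2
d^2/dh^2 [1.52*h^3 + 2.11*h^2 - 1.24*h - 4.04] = 9.12*h + 4.22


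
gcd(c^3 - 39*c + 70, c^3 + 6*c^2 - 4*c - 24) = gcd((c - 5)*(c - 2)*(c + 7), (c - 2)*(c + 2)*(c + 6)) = c - 2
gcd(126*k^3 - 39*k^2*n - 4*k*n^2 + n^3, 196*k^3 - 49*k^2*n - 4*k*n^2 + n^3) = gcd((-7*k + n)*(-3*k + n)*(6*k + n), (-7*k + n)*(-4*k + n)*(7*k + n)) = 7*k - n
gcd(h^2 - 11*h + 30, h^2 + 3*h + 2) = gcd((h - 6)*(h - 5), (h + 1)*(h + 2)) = 1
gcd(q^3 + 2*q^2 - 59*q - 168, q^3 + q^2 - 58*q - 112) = q^2 - q - 56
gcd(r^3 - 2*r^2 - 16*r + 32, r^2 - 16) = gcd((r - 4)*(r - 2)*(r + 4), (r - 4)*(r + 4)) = r^2 - 16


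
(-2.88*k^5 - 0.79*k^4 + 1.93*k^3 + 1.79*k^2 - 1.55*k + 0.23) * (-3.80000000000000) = 10.944*k^5 + 3.002*k^4 - 7.334*k^3 - 6.802*k^2 + 5.89*k - 0.874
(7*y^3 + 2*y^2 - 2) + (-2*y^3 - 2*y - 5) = 5*y^3 + 2*y^2 - 2*y - 7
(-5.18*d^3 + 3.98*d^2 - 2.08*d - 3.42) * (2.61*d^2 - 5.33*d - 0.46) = -13.5198*d^5 + 37.9972*d^4 - 24.2594*d^3 + 0.329400000000001*d^2 + 19.1854*d + 1.5732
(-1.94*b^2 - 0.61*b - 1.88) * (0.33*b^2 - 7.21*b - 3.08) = -0.6402*b^4 + 13.7861*b^3 + 9.7529*b^2 + 15.4336*b + 5.7904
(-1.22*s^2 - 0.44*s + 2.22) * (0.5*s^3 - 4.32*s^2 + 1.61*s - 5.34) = -0.61*s^5 + 5.0504*s^4 + 1.0466*s^3 - 3.784*s^2 + 5.9238*s - 11.8548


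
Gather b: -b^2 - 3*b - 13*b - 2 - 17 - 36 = -b^2 - 16*b - 55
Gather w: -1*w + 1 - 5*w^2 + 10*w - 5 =-5*w^2 + 9*w - 4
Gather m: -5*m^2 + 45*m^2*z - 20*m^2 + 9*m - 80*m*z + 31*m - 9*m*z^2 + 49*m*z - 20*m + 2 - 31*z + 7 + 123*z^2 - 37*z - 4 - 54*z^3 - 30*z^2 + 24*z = m^2*(45*z - 25) + m*(-9*z^2 - 31*z + 20) - 54*z^3 + 93*z^2 - 44*z + 5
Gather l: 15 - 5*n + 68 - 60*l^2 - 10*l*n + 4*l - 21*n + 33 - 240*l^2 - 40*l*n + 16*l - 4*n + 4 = -300*l^2 + l*(20 - 50*n) - 30*n + 120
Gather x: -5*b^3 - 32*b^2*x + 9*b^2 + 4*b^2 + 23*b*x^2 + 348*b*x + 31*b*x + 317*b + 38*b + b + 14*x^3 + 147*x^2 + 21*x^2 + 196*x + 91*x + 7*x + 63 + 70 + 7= -5*b^3 + 13*b^2 + 356*b + 14*x^3 + x^2*(23*b + 168) + x*(-32*b^2 + 379*b + 294) + 140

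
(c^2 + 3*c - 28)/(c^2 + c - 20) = (c + 7)/(c + 5)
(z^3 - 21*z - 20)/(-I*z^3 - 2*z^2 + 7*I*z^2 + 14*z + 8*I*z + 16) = I*(z^2 - z - 20)/(z^2 - 2*z*(4 + I) + 16*I)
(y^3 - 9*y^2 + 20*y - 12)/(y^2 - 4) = (y^2 - 7*y + 6)/(y + 2)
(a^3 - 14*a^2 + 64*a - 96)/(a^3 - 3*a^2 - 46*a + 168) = (a - 4)/(a + 7)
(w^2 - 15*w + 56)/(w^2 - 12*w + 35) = (w - 8)/(w - 5)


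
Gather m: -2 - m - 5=-m - 7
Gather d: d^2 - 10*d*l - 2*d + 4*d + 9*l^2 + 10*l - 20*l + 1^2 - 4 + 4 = d^2 + d*(2 - 10*l) + 9*l^2 - 10*l + 1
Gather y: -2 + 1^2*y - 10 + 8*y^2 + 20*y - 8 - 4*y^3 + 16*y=-4*y^3 + 8*y^2 + 37*y - 20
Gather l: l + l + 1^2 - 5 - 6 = 2*l - 10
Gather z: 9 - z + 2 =11 - z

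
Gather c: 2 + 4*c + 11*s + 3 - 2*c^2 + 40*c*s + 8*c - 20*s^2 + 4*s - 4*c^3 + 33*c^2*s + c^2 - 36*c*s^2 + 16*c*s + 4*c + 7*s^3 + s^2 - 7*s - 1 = -4*c^3 + c^2*(33*s - 1) + c*(-36*s^2 + 56*s + 16) + 7*s^3 - 19*s^2 + 8*s + 4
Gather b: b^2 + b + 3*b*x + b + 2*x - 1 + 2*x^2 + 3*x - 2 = b^2 + b*(3*x + 2) + 2*x^2 + 5*x - 3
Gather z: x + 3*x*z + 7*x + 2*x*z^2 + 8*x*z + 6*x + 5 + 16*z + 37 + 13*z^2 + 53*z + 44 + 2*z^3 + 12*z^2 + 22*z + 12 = 14*x + 2*z^3 + z^2*(2*x + 25) + z*(11*x + 91) + 98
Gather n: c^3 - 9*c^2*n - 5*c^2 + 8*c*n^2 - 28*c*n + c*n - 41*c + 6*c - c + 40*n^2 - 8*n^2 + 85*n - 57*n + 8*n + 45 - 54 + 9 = c^3 - 5*c^2 - 36*c + n^2*(8*c + 32) + n*(-9*c^2 - 27*c + 36)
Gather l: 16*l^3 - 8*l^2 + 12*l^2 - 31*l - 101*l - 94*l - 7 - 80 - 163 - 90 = 16*l^3 + 4*l^2 - 226*l - 340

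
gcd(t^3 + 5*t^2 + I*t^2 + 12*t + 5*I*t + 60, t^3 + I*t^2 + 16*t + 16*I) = t + 4*I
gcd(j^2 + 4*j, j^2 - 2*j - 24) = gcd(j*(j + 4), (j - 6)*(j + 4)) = j + 4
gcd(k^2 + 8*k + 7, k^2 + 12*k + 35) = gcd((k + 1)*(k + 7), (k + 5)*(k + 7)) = k + 7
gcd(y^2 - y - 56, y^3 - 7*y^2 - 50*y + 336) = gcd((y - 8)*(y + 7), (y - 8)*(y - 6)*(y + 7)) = y^2 - y - 56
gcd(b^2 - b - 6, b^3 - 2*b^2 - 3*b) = b - 3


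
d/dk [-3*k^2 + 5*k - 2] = 5 - 6*k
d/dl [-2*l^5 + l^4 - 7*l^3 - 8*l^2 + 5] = l*(-10*l^3 + 4*l^2 - 21*l - 16)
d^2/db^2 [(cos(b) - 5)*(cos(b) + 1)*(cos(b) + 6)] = 113*cos(b)/4 - 4*cos(2*b) - 9*cos(3*b)/4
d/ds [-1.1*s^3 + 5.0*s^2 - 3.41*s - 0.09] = -3.3*s^2 + 10.0*s - 3.41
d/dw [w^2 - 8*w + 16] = 2*w - 8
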